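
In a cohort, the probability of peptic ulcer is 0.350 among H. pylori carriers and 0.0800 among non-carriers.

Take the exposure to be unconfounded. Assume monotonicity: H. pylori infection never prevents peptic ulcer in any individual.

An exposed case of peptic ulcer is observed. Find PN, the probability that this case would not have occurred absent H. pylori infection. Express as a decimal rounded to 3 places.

Let p₁ = 0.35, p₀ = 0.08.
Under exogeneity and monotonicity, PN = (p₁ − p₀) / p₁.
PN = (0.35 − 0.08) / 0.35 = 0.27 / 0.35 ≈ 0.7714

PN ≈ 0.771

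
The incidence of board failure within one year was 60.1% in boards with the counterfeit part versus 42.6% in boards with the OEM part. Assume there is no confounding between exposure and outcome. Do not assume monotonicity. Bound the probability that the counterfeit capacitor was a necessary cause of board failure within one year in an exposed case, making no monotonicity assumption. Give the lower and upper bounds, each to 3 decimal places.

p₁ = 0.601, p₀ = 0.426.
Under exogeneity alone the bounds on PN are max{0,(p₁−p₀)/p₁} ≤ PN ≤ min{1,(1−p₀)/p₁}.
  lower = (p₁ − p₀)/p₁ = 0.175 / 0.601 ≈ 0.2912
  upper = min{1, (1 − p₀)/p₁} = 0.574 / 0.601 ≈ 0.9551

0.291 ≤ PN ≤ 0.955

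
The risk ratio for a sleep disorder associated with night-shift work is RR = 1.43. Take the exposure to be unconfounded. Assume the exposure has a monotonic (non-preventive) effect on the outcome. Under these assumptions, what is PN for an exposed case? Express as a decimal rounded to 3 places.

PN ≈ 0.301

Under exogeneity and monotonicity, PN = (RR − 1) / RR = 1 − 1/RR.
PN = (1.43 − 1) / 1.43 = 0.43 / 1.43 ≈ 0.3007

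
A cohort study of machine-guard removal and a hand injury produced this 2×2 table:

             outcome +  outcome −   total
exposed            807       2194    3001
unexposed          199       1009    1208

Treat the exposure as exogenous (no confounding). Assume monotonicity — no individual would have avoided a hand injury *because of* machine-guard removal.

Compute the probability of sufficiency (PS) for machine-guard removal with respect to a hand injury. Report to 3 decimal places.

p₁ = P(outcome | exposed) = 807/3001 = 0.26891
p₀ = P(outcome | unexposed) = 199/1208 = 0.16474
Under exogeneity and monotonicity, PS = (p₁ − p₀) / (1 − p₀).
PS = (0.26891 − 0.16474) / (1 − 0.16474) = 0.10418 / 0.83526 ≈ 0.1247

PS ≈ 0.125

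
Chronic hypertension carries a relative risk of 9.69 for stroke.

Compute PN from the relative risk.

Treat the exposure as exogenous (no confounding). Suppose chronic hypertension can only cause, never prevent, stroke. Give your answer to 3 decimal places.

PN ≈ 0.897

Under exogeneity and monotonicity, PN = (RR − 1) / RR = 1 − 1/RR.
PN = (9.69 − 1) / 9.69 = 8.69 / 9.69 ≈ 0.8968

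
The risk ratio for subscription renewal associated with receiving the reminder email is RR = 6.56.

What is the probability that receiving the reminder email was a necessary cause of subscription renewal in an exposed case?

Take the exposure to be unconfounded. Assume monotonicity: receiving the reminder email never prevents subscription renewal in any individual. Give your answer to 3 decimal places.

Under exogeneity and monotonicity, PN = (RR − 1) / RR = 1 − 1/RR.
PN = (6.56 − 1) / 6.56 = 5.56 / 6.56 ≈ 0.8476

PN ≈ 0.848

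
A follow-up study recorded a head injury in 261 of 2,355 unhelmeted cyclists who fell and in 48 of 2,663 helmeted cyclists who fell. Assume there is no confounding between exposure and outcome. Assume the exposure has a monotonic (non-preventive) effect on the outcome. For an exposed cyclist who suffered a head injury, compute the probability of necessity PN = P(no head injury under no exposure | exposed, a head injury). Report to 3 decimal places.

p₁ = P(outcome | exposed) = 261/2355 = 0.11083
p₀ = P(outcome | unexposed) = 48/2663 = 0.018025
Under exogeneity and monotonicity, PN = (p₁ − p₀) / p₁.
PN = (0.11083 − 0.018025) / 0.11083 = 0.092803 / 0.11083 ≈ 0.8374

PN ≈ 0.837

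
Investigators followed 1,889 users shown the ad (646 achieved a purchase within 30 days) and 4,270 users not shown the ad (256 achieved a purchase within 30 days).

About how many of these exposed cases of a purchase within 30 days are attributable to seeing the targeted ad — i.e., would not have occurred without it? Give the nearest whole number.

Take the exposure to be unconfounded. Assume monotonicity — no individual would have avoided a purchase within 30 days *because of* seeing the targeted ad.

about 533 cases

p₁ = P(outcome | exposed) = 646/1889 = 0.34198
p₀ = P(outcome | unexposed) = 256/4270 = 0.059953
PN = (p₁ − p₀)/p₁ = (0.34198 − 0.059953) / 0.34198 ≈ 0.82469.
Attributable cases ≈ PN × (exposed cases) = 0.82469 × 646 ≈ 532.75.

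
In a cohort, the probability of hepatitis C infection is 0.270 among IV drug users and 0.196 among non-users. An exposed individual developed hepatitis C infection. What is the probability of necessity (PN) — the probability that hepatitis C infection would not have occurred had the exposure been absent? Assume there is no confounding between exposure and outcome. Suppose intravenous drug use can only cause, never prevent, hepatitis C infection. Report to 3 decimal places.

PN ≈ 0.274

Let p₁ = 0.27, p₀ = 0.196.
Under exogeneity and monotonicity, PN = (p₁ − p₀) / p₁.
PN = (0.27 − 0.196) / 0.27 = 0.074 / 0.27 ≈ 0.2741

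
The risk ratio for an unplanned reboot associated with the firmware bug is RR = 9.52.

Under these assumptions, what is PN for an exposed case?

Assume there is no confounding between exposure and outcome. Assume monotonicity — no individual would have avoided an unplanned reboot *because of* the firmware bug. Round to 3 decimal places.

Under exogeneity and monotonicity, PN = (RR − 1) / RR = 1 − 1/RR.
PN = (9.52 − 1) / 9.52 = 8.52 / 9.52 ≈ 0.8950

PN ≈ 0.895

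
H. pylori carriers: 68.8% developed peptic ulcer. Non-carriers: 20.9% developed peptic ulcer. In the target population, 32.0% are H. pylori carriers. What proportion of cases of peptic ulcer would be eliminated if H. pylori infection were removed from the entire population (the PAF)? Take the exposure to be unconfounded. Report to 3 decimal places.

p₁ = 0.688, p₀ = 0.209.
Overall risk P(Y=1) = π·p₁ + (1−π)·p₀ = 0.32×0.688 + 0.68×0.209 = 0.36228.
Under exogeneity, PAF = [P(Y=1) − p₀] / P(Y=1).
PAF = (0.36228 − 0.209) / 0.36228 ≈ 0.4231

PAF ≈ 0.423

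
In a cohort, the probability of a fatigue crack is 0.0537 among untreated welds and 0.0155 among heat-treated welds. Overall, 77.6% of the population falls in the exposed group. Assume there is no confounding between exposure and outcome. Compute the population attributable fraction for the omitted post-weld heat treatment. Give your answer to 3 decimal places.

PAF ≈ 0.657

Let p₁ = 0.0537, p₀ = 0.0155.
Overall risk P(Y=1) = π·p₁ + (1−π)·p₀ = 0.776×0.0537 + 0.224×0.0155 = 0.045143.
Under exogeneity, PAF = [P(Y=1) − p₀] / P(Y=1).
PAF = (0.045143 − 0.0155) / 0.045143 ≈ 0.6566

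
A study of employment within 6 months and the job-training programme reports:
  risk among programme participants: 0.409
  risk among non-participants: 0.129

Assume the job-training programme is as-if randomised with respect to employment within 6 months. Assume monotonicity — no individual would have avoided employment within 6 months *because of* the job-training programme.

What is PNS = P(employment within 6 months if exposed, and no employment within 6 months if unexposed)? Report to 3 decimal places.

Let p₁ = 0.409, p₀ = 0.129.
Under exogeneity and monotonicity, PNS = p₁ − p₀.
PNS = 0.409 − 0.129 = 0.28

PNS ≈ 0.280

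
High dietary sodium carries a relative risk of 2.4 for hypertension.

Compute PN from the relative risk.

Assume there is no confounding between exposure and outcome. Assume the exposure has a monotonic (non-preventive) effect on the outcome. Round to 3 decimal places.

PN ≈ 0.583

Under exogeneity and monotonicity, PN = (RR − 1) / RR = 1 − 1/RR.
PN = (2.4 − 1) / 2.4 = 1.4 / 2.4 ≈ 0.5833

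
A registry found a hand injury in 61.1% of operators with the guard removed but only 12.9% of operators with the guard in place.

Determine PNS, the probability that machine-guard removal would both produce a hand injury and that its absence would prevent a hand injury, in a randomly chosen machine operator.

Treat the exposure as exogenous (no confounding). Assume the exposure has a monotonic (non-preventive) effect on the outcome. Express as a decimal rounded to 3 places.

PNS ≈ 0.482

p₁ = 0.611, p₀ = 0.129.
Under exogeneity and monotonicity, PNS = p₁ − p₀.
PNS = 0.611 − 0.129 = 0.482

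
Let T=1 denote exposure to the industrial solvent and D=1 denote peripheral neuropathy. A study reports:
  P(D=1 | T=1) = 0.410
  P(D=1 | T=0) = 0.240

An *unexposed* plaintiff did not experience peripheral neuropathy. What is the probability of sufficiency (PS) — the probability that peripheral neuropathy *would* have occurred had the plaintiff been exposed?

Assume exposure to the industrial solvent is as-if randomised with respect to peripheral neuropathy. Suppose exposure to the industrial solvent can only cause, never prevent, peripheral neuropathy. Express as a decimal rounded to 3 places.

Let p₁ = 0.41, p₀ = 0.24.
Under exogeneity and monotonicity, PS = (p₁ − p₀) / (1 − p₀).
PS = (0.41 − 0.24) / (1 − 0.24) = 0.17 / 0.76 ≈ 0.2237

PS ≈ 0.224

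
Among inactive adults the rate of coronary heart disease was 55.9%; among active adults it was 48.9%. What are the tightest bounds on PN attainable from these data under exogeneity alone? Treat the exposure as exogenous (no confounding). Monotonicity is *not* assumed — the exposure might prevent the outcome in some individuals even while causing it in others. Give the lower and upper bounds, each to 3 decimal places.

0.125 ≤ PN ≤ 0.914

p₁ = 0.559, p₀ = 0.489.
Under exogeneity alone the bounds on PN are max{0,(p₁−p₀)/p₁} ≤ PN ≤ min{1,(1−p₀)/p₁}.
  lower = (p₁ − p₀)/p₁ = 0.07 / 0.559 ≈ 0.1252
  upper = min{1, (1 − p₀)/p₁} = 0.511 / 0.559 ≈ 0.9141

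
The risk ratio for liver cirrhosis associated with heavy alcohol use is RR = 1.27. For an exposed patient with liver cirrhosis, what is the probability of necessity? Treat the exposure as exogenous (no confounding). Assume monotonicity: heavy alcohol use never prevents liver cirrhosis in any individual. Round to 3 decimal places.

PN ≈ 0.213

Under exogeneity and monotonicity, PN = (RR − 1) / RR = 1 − 1/RR.
PN = (1.27 − 1) / 1.27 = 0.27 / 1.27 ≈ 0.2126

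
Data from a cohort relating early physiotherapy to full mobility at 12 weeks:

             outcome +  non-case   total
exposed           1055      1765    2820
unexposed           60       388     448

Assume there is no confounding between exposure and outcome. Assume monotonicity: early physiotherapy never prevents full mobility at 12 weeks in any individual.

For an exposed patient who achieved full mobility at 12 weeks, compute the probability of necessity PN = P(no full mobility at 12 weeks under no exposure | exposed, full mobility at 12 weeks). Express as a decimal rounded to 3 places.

PN ≈ 0.642

p₁ = P(outcome | exposed) = 1055/2820 = 0.37411
p₀ = P(outcome | unexposed) = 60/448 = 0.13393
Under exogeneity and monotonicity, PN = (p₁ − p₀) / p₁.
PN = (0.37411 − 0.13393) / 0.37411 = 0.24018 / 0.37411 ≈ 0.6420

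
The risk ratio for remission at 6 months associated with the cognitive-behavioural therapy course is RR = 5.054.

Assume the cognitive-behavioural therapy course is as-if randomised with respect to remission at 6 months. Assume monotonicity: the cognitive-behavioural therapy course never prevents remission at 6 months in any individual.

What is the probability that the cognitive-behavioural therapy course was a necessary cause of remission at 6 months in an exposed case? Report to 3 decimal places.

Under exogeneity and monotonicity, PN = (RR − 1) / RR = 1 − 1/RR.
PN = (5.054 − 1) / 5.054 = 4.054 / 5.054 ≈ 0.8021

PN ≈ 0.802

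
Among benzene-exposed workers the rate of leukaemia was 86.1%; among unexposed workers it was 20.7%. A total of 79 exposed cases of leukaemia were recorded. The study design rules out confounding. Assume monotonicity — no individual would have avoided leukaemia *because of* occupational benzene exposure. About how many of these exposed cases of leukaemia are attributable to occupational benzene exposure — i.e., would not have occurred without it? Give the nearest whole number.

p₁ = 0.861, p₀ = 0.207.
PN = (p₁ − p₀)/p₁ = (0.861 − 0.207) / 0.861 ≈ 0.75958.
Attributable cases ≈ PN × (exposed cases) = 0.75958 × 79 ≈ 60.01.

about 60 cases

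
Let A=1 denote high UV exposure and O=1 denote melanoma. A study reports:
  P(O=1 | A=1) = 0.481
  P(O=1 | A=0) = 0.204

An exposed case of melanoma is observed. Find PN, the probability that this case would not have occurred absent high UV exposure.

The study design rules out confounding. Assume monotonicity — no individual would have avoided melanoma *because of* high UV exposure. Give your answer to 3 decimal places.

Let p₁ = 0.481, p₀ = 0.204.
Under exogeneity and monotonicity, PN = (p₁ − p₀) / p₁.
PN = (0.481 − 0.204) / 0.481 = 0.277 / 0.481 ≈ 0.5759

PN ≈ 0.576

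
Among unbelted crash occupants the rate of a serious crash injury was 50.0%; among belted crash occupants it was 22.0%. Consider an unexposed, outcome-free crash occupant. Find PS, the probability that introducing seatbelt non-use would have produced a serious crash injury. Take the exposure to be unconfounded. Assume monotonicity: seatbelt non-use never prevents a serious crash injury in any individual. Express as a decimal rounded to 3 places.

p₁ = 0.5, p₀ = 0.22.
Under exogeneity and monotonicity, PS = (p₁ − p₀) / (1 − p₀).
PS = (0.5 − 0.22) / (1 − 0.22) = 0.28 / 0.78 ≈ 0.3590

PS ≈ 0.359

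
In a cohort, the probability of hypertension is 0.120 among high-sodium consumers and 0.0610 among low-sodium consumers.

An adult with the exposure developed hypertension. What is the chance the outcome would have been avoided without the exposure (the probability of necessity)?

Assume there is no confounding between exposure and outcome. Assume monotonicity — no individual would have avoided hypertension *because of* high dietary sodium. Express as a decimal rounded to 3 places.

PN ≈ 0.492

Let p₁ = 0.12, p₀ = 0.061.
Under exogeneity and monotonicity, PN = (p₁ − p₀) / p₁.
PN = (0.12 − 0.061) / 0.12 = 0.059 / 0.12 ≈ 0.4917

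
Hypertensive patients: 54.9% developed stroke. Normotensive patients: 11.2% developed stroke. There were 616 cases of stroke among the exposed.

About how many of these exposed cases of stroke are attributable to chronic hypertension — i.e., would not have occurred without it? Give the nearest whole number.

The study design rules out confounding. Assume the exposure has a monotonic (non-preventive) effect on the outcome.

about 490 cases

p₁ = 0.549, p₀ = 0.112.
PN = (p₁ − p₀)/p₁ = (0.549 − 0.112) / 0.549 ≈ 0.79599.
Attributable cases ≈ PN × (exposed cases) = 0.79599 × 616 ≈ 490.33.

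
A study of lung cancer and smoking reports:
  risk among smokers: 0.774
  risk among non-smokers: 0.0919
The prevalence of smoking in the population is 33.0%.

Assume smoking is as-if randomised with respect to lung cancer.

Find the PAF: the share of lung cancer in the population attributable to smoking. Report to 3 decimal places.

Let p₁ = 0.774, p₀ = 0.0919.
Overall risk P(Y=1) = π·p₁ + (1−π)·p₀ = 0.33×0.774 + 0.67×0.0919 = 0.31699.
Under exogeneity, PAF = [P(Y=1) − p₀] / P(Y=1).
PAF = (0.31699 − 0.0919) / 0.31699 ≈ 0.7101

PAF ≈ 0.710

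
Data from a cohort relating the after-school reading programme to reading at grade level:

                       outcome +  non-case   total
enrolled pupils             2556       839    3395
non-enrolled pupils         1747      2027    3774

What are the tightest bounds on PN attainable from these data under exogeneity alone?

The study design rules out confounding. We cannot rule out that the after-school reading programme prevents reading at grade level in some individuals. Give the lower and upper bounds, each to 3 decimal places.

0.385 ≤ PN ≤ 0.713

p₁ = P(outcome | exposed) = 2556/3395 = 0.75287
p₀ = P(outcome | unexposed) = 1747/3774 = 0.4629
Under exogeneity alone the bounds on PN are max{0,(p₁−p₀)/p₁} ≤ PN ≤ min{1,(1−p₀)/p₁}.
  lower = (p₁ − p₀)/p₁ = 0.28997 / 0.75287 ≈ 0.3851
  upper = min{1, (1 − p₀)/p₁} = 0.5371 / 0.75287 ≈ 0.7134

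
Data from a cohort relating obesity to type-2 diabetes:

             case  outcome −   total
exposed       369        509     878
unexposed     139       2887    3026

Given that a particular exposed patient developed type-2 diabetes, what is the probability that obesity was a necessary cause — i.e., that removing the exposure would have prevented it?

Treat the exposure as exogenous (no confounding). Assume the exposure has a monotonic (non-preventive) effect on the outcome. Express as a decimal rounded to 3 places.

PN ≈ 0.891

p₁ = P(outcome | exposed) = 369/878 = 0.42027
p₀ = P(outcome | unexposed) = 139/3026 = 0.045935
Under exogeneity and monotonicity, PN = (p₁ − p₀)/p₁.
PN = (0.42027 − 0.045935) / 0.42027 ≈ 0.8907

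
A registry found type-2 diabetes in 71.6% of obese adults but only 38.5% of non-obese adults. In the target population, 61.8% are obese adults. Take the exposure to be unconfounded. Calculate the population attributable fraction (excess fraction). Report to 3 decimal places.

p₁ = 0.716, p₀ = 0.385.
Overall risk P(Y=1) = π·p₁ + (1−π)·p₀ = 0.618×0.716 + 0.382×0.385 = 0.58956.
Under exogeneity, PAF = [P(Y=1) − p₀] / P(Y=1).
PAF = (0.58956 − 0.385) / 0.58956 ≈ 0.3470

PAF ≈ 0.347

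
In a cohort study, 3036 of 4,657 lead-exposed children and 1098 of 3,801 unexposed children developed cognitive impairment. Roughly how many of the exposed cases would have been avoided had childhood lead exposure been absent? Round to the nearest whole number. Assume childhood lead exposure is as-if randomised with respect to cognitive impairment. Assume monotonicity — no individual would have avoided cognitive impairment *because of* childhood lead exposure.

about 1691 cases

p₁ = P(outcome | exposed) = 3036/4657 = 0.65192
p₀ = P(outcome | unexposed) = 1098/3801 = 0.28887
PN = (p₁ − p₀)/p₁ = (0.65192 − 0.28887) / 0.65192 ≈ 0.55689.
Attributable cases ≈ PN × (exposed cases) = 0.55689 × 3036 ≈ 1690.73.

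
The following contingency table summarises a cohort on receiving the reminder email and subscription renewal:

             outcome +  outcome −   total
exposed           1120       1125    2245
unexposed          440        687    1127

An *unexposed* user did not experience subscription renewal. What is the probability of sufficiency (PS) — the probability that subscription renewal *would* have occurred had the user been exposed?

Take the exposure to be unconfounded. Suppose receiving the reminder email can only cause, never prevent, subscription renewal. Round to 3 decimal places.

p₁ = P(outcome | exposed) = 1120/2245 = 0.49889
p₀ = P(outcome | unexposed) = 440/1127 = 0.39042
Under exogeneity and monotonicity, PS = (p₁ − p₀) / (1 − p₀).
PS = (0.49889 − 0.39042) / (1 − 0.39042) = 0.10847 / 0.60958 ≈ 0.1779

PS ≈ 0.178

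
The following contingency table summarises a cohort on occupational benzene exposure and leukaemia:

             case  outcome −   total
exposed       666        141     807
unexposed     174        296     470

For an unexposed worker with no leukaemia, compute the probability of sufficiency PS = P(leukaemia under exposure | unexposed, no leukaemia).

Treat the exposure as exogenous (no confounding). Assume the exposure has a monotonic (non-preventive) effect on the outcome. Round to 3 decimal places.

p₁ = P(outcome | exposed) = 666/807 = 0.82528
p₀ = P(outcome | unexposed) = 174/470 = 0.37021
Under exogeneity and monotonicity, PS = (p₁ − p₀)/(1 − p₀).
PS = (0.82528 − 0.37021) / 0.62979 ≈ 0.7226

PS ≈ 0.723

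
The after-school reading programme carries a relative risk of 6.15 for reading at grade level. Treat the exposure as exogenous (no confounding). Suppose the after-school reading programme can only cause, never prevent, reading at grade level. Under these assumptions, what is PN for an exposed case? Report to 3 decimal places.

PN ≈ 0.837

Under exogeneity and monotonicity, PN = (RR − 1) / RR = 1 − 1/RR.
PN = (6.15 − 1) / 6.15 = 5.15 / 6.15 ≈ 0.8374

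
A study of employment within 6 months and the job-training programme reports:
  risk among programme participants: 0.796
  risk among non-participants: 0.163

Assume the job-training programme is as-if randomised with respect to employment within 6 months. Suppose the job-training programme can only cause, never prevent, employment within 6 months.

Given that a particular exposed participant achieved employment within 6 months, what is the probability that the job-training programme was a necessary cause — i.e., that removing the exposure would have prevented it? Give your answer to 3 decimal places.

PN ≈ 0.795

Let p₁ = 0.796, p₀ = 0.163.
Under exogeneity and monotonicity, PN = (p₁ − p₀) / p₁.
PN = (0.796 − 0.163) / 0.796 = 0.633 / 0.796 ≈ 0.7952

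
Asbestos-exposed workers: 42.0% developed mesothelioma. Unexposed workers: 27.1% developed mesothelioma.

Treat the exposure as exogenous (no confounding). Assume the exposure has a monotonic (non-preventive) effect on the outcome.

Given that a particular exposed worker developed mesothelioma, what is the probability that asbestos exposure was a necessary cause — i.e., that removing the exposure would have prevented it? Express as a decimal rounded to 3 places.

PN ≈ 0.355

p₁ = 0.42, p₀ = 0.271.
Under exogeneity and monotonicity, PN = (p₁ − p₀) / p₁.
PN = (0.42 − 0.271) / 0.42 = 0.149 / 0.42 ≈ 0.3548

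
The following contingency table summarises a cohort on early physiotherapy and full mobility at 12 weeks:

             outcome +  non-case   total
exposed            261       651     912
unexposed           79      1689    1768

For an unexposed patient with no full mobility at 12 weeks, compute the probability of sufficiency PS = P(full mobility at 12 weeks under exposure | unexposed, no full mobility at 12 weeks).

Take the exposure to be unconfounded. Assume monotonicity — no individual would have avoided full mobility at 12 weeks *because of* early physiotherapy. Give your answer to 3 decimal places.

PS ≈ 0.253

p₁ = P(outcome | exposed) = 261/912 = 0.28618
p₀ = P(outcome | unexposed) = 79/1768 = 0.044683
Under exogeneity and monotonicity, PS = (p₁ − p₀) / (1 − p₀).
PS = (0.28618 − 0.044683) / (1 − 0.044683) = 0.2415 / 0.95532 ≈ 0.2528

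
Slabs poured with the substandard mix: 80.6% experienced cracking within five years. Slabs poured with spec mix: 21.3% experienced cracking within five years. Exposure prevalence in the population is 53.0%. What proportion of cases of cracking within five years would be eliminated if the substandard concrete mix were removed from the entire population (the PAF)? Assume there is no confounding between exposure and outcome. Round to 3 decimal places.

p₁ = 0.806, p₀ = 0.213.
Overall risk P(Y=1) = π·p₁ + (1−π)·p₀ = 0.53×0.806 + 0.47×0.213 = 0.52729.
Under exogeneity, PAF = [P(Y=1) − p₀] / P(Y=1).
PAF = (0.52729 − 0.213) / 0.52729 ≈ 0.5960

PAF ≈ 0.596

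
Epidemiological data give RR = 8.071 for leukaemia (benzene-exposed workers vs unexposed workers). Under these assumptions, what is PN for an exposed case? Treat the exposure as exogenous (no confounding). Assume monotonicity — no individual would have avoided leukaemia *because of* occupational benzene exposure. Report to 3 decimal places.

Under exogeneity and monotonicity, PN = (RR − 1) / RR = 1 − 1/RR.
PN = (8.071 − 1) / 8.071 = 7.071 / 8.071 ≈ 0.8761

PN ≈ 0.876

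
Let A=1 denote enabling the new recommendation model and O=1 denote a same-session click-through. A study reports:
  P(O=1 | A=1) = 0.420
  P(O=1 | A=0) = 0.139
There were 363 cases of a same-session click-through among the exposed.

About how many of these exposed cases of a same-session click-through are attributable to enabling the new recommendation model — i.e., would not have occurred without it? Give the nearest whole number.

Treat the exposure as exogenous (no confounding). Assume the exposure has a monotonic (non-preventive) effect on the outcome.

Let p₁ = 0.42, p₀ = 0.139.
PN = (p₁ − p₀)/p₁ = (0.42 − 0.139) / 0.42 ≈ 0.66905.
Attributable cases ≈ PN × (exposed cases) = 0.66905 × 363 ≈ 242.86.

about 243 cases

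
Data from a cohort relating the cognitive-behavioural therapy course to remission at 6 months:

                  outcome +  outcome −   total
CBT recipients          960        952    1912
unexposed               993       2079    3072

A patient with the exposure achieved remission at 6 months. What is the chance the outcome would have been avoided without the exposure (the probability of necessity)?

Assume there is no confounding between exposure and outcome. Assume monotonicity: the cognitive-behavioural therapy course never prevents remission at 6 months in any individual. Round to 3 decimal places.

PN ≈ 0.356

p₁ = P(outcome | exposed) = 960/1912 = 0.50209
p₀ = P(outcome | unexposed) = 993/3072 = 0.32324
Under exogeneity and monotonicity, PN = (p₁ − p₀) / p₁.
PN = (0.50209 − 0.32324) / 0.50209 = 0.17885 / 0.50209 ≈ 0.3562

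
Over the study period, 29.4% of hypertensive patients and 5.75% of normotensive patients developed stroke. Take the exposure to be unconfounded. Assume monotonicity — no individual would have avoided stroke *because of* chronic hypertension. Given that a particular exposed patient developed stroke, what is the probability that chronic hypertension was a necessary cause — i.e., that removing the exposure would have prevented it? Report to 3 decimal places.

PN ≈ 0.804

p₁ = 0.294, p₀ = 0.0575.
Under exogeneity and monotonicity, PN = (p₁ − p₀) / p₁.
PN = (0.294 − 0.0575) / 0.294 = 0.2365 / 0.294 ≈ 0.8044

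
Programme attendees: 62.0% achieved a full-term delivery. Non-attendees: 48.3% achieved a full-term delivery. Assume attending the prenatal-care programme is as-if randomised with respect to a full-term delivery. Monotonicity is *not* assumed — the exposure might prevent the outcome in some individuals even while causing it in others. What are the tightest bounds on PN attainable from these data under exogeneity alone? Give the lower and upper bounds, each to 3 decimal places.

p₁ = 0.62, p₀ = 0.483.
Under exogeneity alone the bounds on PN are max{0,(p₁−p₀)/p₁} ≤ PN ≤ min{1,(1−p₀)/p₁}.
  lower = (p₁ − p₀)/p₁ = 0.137 / 0.62 ≈ 0.2210
  upper = min{1, (1 − p₀)/p₁} = 0.517 / 0.62 ≈ 0.8339

0.221 ≤ PN ≤ 0.834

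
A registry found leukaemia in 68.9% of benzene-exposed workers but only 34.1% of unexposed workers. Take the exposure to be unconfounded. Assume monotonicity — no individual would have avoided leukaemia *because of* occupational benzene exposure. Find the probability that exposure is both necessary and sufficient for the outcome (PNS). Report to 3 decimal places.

p₁ = 0.689, p₀ = 0.341.
Under exogeneity and monotonicity, PNS = p₁ − p₀.
PNS = 0.689 − 0.341 = 0.348

PNS ≈ 0.348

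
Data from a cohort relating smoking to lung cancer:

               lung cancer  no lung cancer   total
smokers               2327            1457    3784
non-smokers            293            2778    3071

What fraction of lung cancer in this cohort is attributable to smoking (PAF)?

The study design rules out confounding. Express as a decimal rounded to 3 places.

PAF ≈ 0.750

p₁ = P(outcome | exposed) = 2327/3784 = 0.61496
p₀ = P(outcome | unexposed) = 293/3071 = 0.095409
Exposure prevalence π = 3784/6855 = 0.55201; overall risk P(Y=1) = 0.3822.
Under exogeneity, PAF = [P(Y=1) − p₀]/P(Y=1).
PAF = (0.3822 − 0.095409) / 0.3822 ≈ 0.7504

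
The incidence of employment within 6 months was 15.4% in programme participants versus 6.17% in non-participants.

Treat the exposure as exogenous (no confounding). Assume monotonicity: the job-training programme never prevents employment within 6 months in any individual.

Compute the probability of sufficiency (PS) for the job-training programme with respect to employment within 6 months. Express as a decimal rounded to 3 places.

p₁ = 0.154, p₀ = 0.0617.
Under exogeneity and monotonicity, PS = (p₁ − p₀) / (1 − p₀).
PS = (0.154 − 0.0617) / (1 − 0.0617) = 0.0923 / 0.9383 ≈ 0.0984

PS ≈ 0.098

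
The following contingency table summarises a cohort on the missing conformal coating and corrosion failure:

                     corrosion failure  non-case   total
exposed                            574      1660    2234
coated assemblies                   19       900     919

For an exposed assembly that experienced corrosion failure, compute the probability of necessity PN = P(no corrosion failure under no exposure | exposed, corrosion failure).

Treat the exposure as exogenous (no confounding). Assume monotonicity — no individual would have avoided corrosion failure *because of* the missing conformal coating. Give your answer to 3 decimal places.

PN ≈ 0.920

p₁ = P(outcome | exposed) = 574/2234 = 0.25694
p₀ = P(outcome | unexposed) = 19/919 = 0.020675
Under exogeneity and monotonicity, PN = (p₁ − p₀)/p₁.
PN = (0.25694 − 0.020675) / 0.25694 ≈ 0.9195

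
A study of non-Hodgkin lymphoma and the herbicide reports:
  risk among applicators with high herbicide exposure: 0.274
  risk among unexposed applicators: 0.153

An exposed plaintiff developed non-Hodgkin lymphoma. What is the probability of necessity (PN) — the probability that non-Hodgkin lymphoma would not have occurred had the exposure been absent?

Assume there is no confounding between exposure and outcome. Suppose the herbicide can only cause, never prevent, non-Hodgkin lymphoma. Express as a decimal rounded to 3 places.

Let p₁ = 0.274, p₀ = 0.153.
Under exogeneity and monotonicity, PN = (p₁ − p₀) / p₁.
PN = (0.274 − 0.153) / 0.274 = 0.121 / 0.274 ≈ 0.4416

PN ≈ 0.442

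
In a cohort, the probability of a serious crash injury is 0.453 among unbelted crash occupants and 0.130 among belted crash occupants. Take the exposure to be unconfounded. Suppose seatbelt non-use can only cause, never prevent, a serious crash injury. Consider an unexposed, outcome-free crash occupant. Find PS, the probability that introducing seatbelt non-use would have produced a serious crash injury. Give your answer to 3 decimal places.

Let p₁ = 0.453, p₀ = 0.13.
Under exogeneity and monotonicity, PS = (p₁ − p₀) / (1 − p₀).
PS = (0.453 − 0.13) / (1 − 0.13) = 0.323 / 0.87 ≈ 0.3713

PS ≈ 0.371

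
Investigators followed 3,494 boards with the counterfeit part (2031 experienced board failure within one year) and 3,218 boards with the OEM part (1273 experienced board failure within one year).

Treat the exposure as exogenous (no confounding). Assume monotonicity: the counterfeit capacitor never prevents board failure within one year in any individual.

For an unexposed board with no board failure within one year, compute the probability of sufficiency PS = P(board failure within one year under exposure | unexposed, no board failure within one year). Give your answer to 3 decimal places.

PS ≈ 0.307

p₁ = P(outcome | exposed) = 2031/3494 = 0.58128
p₀ = P(outcome | unexposed) = 1273/3218 = 0.39559
Under exogeneity and monotonicity, PS = (p₁ − p₀) / (1 − p₀).
PS = (0.58128 − 0.39559) / (1 − 0.39559) = 0.18569 / 0.60441 ≈ 0.3072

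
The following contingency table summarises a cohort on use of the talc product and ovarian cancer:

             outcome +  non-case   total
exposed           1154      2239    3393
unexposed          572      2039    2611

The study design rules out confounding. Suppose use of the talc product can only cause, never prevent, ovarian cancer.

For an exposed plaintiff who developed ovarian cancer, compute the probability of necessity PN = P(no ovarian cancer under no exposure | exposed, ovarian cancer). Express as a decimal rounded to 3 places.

p₁ = P(outcome | exposed) = 1154/3393 = 0.34011
p₀ = P(outcome | unexposed) = 572/2611 = 0.21907
Under exogeneity and monotonicity, PN = (p₁ − p₀) / p₁.
PN = (0.34011 − 0.21907) / 0.34011 = 0.12104 / 0.34011 ≈ 0.3559

PN ≈ 0.356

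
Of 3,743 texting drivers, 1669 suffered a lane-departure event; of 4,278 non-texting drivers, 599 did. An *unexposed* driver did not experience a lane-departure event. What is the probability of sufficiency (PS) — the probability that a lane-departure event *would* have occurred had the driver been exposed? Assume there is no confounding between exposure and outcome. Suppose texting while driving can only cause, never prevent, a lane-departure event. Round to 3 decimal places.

p₁ = P(outcome | exposed) = 1669/3743 = 0.4459
p₀ = P(outcome | unexposed) = 599/4278 = 0.14002
Under exogeneity and monotonicity, PS = (p₁ − p₀) / (1 − p₀).
PS = (0.4459 − 0.14002) / (1 − 0.14002) = 0.30588 / 0.85998 ≈ 0.3557

PS ≈ 0.356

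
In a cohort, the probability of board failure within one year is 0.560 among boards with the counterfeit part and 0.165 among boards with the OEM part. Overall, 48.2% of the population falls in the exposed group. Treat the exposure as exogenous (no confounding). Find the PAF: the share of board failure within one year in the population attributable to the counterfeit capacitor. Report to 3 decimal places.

Let p₁ = 0.56, p₀ = 0.165.
Overall risk P(Y=1) = π·p₁ + (1−π)·p₀ = 0.482×0.56 + 0.518×0.165 = 0.35539.
Under exogeneity, PAF = [P(Y=1) − p₀] / P(Y=1).
PAF = (0.35539 − 0.165) / 0.35539 ≈ 0.5357

PAF ≈ 0.536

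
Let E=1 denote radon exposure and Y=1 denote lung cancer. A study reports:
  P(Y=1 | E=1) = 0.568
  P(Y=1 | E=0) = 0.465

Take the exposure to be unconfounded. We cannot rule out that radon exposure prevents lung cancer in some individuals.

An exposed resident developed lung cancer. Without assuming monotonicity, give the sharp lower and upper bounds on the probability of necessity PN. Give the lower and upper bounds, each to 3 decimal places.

Let p₁ = 0.568, p₀ = 0.465.
Under exogeneity alone the bounds on PN are max{0,(p₁−p₀)/p₁} ≤ PN ≤ min{1,(1−p₀)/p₁}.
  lower = (p₁ − p₀)/p₁ = 0.103 / 0.568 ≈ 0.1813
  upper = min{1, (1 − p₀)/p₁} = 0.535 / 0.568 ≈ 0.9419

0.181 ≤ PN ≤ 0.942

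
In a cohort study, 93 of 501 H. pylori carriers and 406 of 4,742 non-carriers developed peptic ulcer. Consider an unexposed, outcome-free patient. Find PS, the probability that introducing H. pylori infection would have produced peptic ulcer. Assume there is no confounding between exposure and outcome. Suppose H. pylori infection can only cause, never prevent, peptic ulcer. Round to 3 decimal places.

p₁ = P(outcome | exposed) = 93/501 = 0.18563
p₀ = P(outcome | unexposed) = 406/4742 = 0.085618
Under exogeneity and monotonicity, PS = (p₁ − p₀) / (1 − p₀).
PS = (0.18563 − 0.085618) / (1 − 0.085618) = 0.10001 / 0.91438 ≈ 0.1094

PS ≈ 0.109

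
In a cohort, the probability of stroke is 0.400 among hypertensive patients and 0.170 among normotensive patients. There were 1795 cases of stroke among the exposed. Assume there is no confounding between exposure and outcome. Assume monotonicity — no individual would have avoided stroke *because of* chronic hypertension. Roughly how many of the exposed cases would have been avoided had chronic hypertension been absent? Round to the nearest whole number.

about 1032 cases

Let p₁ = 0.4, p₀ = 0.17.
PN = (p₁ − p₀)/p₁ = (0.4 − 0.17) / 0.4 ≈ 0.57500.
Attributable cases ≈ PN × (exposed cases) = 0.57500 × 1795 ≈ 1032.12.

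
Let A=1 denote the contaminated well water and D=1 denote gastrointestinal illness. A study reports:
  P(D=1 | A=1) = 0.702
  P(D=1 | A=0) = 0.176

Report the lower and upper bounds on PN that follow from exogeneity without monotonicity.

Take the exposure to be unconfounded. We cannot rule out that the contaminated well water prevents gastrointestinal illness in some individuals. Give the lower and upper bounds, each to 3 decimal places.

0.749 ≤ PN ≤ 1.000

Let p₁ = 0.702, p₀ = 0.176.
Under exogeneity alone the bounds on PN are max{0,(p₁−p₀)/p₁} ≤ PN ≤ min{1,(1−p₀)/p₁}.
  lower = (p₁ − p₀)/p₁ = 0.526 / 0.702 ≈ 0.7493
  upper = min{1, (1 − p₀)/p₁} = 0.824 / 0.702 ≈ 1.1738 → capped at 1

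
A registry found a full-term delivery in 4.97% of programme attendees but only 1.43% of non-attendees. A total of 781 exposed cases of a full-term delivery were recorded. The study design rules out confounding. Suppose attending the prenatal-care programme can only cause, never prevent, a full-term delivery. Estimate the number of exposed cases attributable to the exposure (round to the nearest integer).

about 556 cases

p₁ = 0.0497, p₀ = 0.0143.
PN = (p₁ − p₀)/p₁ = (0.0497 − 0.0143) / 0.0497 ≈ 0.71227.
Attributable cases ≈ PN × (exposed cases) = 0.71227 × 781 ≈ 556.29.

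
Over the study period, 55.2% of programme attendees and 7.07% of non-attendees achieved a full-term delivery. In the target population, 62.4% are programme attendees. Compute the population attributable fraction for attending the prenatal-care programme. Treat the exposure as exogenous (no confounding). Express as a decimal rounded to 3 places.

p₁ = 0.552, p₀ = 0.0707.
Overall risk P(Y=1) = π·p₁ + (1−π)·p₀ = 0.624×0.552 + 0.376×0.0707 = 0.37103.
Under exogeneity, PAF = [P(Y=1) − p₀] / P(Y=1).
PAF = (0.37103 − 0.0707) / 0.37103 ≈ 0.8094

PAF ≈ 0.809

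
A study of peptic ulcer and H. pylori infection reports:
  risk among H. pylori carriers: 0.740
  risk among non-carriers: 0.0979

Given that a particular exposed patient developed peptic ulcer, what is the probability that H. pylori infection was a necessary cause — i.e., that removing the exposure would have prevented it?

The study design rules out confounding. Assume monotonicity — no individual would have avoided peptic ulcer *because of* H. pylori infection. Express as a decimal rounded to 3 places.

PN ≈ 0.868

Let p₁ = 0.74, p₀ = 0.0979.
Under exogeneity and monotonicity, PN = (p₁ − p₀) / p₁.
PN = (0.74 − 0.0979) / 0.74 = 0.6421 / 0.74 ≈ 0.8677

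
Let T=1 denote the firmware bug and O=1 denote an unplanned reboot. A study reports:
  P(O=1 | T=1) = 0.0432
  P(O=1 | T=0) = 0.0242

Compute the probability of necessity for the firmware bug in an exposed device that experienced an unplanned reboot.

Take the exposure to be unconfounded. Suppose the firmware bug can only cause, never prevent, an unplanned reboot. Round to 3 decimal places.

Let p₁ = 0.0432, p₀ = 0.0242.
Under exogeneity and monotonicity, PN = (p₁ − p₀) / p₁.
PN = (0.0432 − 0.0242) / 0.0432 = 0.019 / 0.0432 ≈ 0.4398

PN ≈ 0.440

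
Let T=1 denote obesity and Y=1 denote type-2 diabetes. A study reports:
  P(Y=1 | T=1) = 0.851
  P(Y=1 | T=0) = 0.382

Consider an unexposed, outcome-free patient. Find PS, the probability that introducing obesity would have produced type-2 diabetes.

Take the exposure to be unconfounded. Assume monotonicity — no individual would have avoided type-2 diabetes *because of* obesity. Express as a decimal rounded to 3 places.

Let p₁ = 0.851, p₀ = 0.382.
Under exogeneity and monotonicity, PS = (p₁ − p₀) / (1 − p₀).
PS = (0.851 − 0.382) / (1 − 0.382) = 0.469 / 0.618 ≈ 0.7589

PS ≈ 0.759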